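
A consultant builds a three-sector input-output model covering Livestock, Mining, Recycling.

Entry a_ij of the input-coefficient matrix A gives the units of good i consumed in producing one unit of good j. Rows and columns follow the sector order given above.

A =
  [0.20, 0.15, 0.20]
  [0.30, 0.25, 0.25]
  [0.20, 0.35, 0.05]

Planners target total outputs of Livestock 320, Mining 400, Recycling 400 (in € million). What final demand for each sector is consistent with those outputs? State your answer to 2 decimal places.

I − A =
  [   0.80    -0.15    -0.20]
  [  -0.30     0.75    -0.25]
  [  -0.20    -0.35     0.95]
d = (I − A) x:
  d_1 = (+0.80)·320 + (-0.15)·400 + (-0.20)·400 = 116.00
  d_2 = (-0.30)·320 + (+0.75)·400 + (-0.25)·400 = 104.00
  d_3 = (-0.20)·320 + (-0.35)·400 + (+0.95)·400 = 176.00

d_1 = 116.00, d_2 = 104.00, d_3 = 176.00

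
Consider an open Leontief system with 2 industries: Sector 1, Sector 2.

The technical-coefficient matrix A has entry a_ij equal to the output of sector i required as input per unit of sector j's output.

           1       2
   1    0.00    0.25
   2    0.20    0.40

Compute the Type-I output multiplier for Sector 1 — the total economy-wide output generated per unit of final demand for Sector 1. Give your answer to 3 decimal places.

m_1 = 1.455

I − A =
  [   1.00    -0.25]
  [  -0.20     0.60]
det(I−A) = (1.00)(0.60) − (-0.25)(-0.20) = 0.5500
adj(I−A) = [[0.60, 0.25], [0.20, 1.00]]
(I − A)⁻¹ = adj(I−A) / det(I−A) ≈
  [   1.0909     0.4545]
  [   0.3636     1.8182]
The output multiplier for sector j is the column-j sum of the Leontief inverse (I − A)⁻¹ = adj(I−A) / det(I−A).
Column 1 of adj(I−A): (0.60, 0.20); det(I−A) = 0.5500.
m_1 = (0.60 + 0.20) / 0.5500 = 0.80 / 0.5500 ≈ 1.455.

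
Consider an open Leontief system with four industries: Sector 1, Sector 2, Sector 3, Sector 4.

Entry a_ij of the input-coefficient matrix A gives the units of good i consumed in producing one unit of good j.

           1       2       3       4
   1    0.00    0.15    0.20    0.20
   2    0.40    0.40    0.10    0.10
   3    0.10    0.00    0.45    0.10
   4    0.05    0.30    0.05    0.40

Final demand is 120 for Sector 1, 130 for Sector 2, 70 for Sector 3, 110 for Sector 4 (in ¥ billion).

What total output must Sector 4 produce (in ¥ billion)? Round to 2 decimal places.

x_4 = 544.27

I − A =
  [   1.00    -0.15    -0.20    -0.20]
  [  -0.40     0.60    -0.10    -0.10]
  [  -0.10     0.00     0.55    -0.10]
  [  -0.05    -0.30    -0.05     0.60]
Compute the cofactors C_ij = (−1)^(i+j)·(3×3 minor ij) of I−A; the adjugate is their transpose:
adj(I−A) = Cᵀ =
  [ 0.175500   0.087750   0.087750   0.087750]
  [ 0.139750   0.305500   0.117000   0.117000]
  [ 0.048000   0.045750   0.263250   0.067500]
  [ 0.088500   0.163875   0.087750   0.283500]
det(I−A) = Σ_j (I−A)_1j·C_1j = (1.00)(0.175500) + (-0.15)(0.139750) + (-0.20)(0.048000) + (-0.20)(0.088500) = 0.1272375
(I − A)⁻¹ = adj(I−A) / det(I−A) ≈
  [   1.3793     0.6897     0.6897     0.6897]
  [   1.0983     2.4010     0.9195     0.9195]
  [   0.3772     0.3596     2.0690     0.5305]
  [   0.6955     1.2879     0.6897     2.2281]
x = (I − A)⁻¹ d = adj(I−A)·d / det(I−A), with det(I−A) = 0.1272375:
  x_1 = (0.175500·120 + 0.087750·130 + 0.087750·70 + 0.087750·110) / 0.1272375 = 48.2625 / 0.1272375 ≈ 379.31
  x_2 = (0.139750·120 + 0.305500·130 + 0.117000·70 + 0.117000·110) / 0.1272375 = 77.545 / 0.1272375 ≈ 609.45
  x_3 = (0.048000·120 + 0.045750·130 + 0.263250·70 + 0.067500·110) / 0.1272375 = 37.56 / 0.1272375 ≈ 295.20
  x_4 = (0.088500·120 + 0.163875·130 + 0.087750·70 + 0.283500·110) / 0.1272375 = 69.25125 / 0.1272375 ≈ 544.27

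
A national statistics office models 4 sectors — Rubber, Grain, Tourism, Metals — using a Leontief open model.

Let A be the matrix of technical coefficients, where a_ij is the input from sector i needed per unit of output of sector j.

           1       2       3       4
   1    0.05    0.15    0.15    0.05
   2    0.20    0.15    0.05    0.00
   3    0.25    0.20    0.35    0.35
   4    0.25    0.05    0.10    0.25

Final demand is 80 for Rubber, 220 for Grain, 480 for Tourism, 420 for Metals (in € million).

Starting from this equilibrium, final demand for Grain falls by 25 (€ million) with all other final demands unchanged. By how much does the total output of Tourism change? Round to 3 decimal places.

I − A =
  [   0.95    -0.15    -0.15    -0.05]
  [  -0.20     0.85    -0.05     0.00]
  [  -0.25    -0.20     0.65    -0.35]
  [  -0.25    -0.05    -0.10     0.75]
Compute the cofactors C_ij = (−1)^(i+j)·(3×3 minor ij) of I−A; the adjugate is their transpose:
adj(I−A) = Cᵀ =
  [ 0.376250   0.095625   0.105625   0.074375]
  [ 0.104250   0.379250   0.058500   0.034250]
  [ 0.267250   0.198500   0.572000   0.284750]
  [ 0.168000   0.083625   0.115375   0.456125]
det(I−A) = Σ_j (I−A)_1j·C_1j = (0.95)(0.376250) + (-0.15)(0.104250) + (-0.15)(0.267250) + (-0.05)(0.168000) = 0.2933125
(I − A)⁻¹ = adj(I−A) / det(I−A) ≈
  [   1.2828     0.3260     0.3601     0.2536]
  [   0.3554     1.2930     0.1994     0.1168]
  [   0.9111     0.6768     1.9501     0.9708]
  [   0.5728     0.2851     0.3934     1.5551]
Δx = (I − A)⁻¹ Δd with Δd having -25 in the Grain component and 0 elsewhere.
So Δx_3 = L_32 · (-25), where L_32 = adj(I−A)_32 / det(I−A) = 0.198500 / 0.2933125.
Δx_3 = 0.198500 × (-25) / 0.2933125 = -4.9625 / 0.2933125 ≈ -16.919.

Δx_3 = -16.919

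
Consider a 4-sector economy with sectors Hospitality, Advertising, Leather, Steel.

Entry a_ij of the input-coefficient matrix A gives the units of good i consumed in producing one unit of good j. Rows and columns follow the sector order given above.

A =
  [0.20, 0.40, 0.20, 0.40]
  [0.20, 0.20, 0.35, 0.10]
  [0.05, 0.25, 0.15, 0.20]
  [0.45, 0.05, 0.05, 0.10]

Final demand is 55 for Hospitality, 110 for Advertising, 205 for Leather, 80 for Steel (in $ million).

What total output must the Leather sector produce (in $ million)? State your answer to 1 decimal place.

I − A =
  [   0.80    -0.40    -0.20    -0.40]
  [  -0.20     0.80    -0.35    -0.10]
  [  -0.05    -0.25     0.85    -0.20]
  [  -0.45    -0.05    -0.05     0.90]
Compute the cofactors C_ij = (−1)^(i+j)·(3×3 minor ij) of I−A; the adjugate is their transpose:
adj(I−A) = Cᵀ =
  [ 0.51625   0.37100   0.29400   0.33600]
  [ 0.23675   0.42300   0.24200   0.20600]
  [ 0.16600   0.19800   0.33400   0.17000]
  [ 0.28050   0.22000   0.17900   0.38100]
det(I−A) = Σ_j (I−A)_1j·C_1j = (0.80)(0.51625) + (-0.40)(0.23675) + (-0.20)(0.16600) + (-0.40)(0.28050) = 0.1729
(I − A)⁻¹ = adj(I−A) / det(I−A) ≈
  [   2.9858     2.1457     1.7004     1.9433]
  [   1.3693     2.4465     1.3997     1.1914]
  [   0.9601     1.1452     1.9318     0.9832]
  [   1.6223     1.2724     1.0353     2.2036]
x = (I − A)⁻¹ d = adj(I−A)·d / det(I−A), with det(I−A) = 0.1729:
  x_H = (0.51625·55 + 0.37100·110 + 0.29400·205 + 0.33600·80) / 0.1729 = 156.35375 / 0.1729 ≈ 904.3
  x_A = (0.23675·55 + 0.42300·110 + 0.24200·205 + 0.20600·80) / 0.1729 = 125.64125 / 0.1729 ≈ 726.7
  x_L = (0.16600·55 + 0.19800·110 + 0.33400·205 + 0.17000·80) / 0.1729 = 112.98 / 0.1729 ≈ 653.4
  x_S = (0.28050·55 + 0.22000·110 + 0.17900·205 + 0.38100·80) / 0.1729 = 106.8025 / 0.1729 ≈ 617.7

x_L = 653.4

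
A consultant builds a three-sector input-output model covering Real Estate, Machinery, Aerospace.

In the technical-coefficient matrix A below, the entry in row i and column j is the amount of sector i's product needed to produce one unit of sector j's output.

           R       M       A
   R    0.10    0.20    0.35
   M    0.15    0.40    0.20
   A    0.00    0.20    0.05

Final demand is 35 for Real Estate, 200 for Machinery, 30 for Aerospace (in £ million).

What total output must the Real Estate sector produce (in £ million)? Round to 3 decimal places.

x_R = 178.196

I − A =
  [   0.90    -0.20    -0.35]
  [  -0.15     0.60    -0.20]
  [   0.00    -0.20     0.95]
Cofactors of I−A, C_ij = (−1)^(i+j)·(minor ij) (rows/columns in the sector order above):
  C_11 = (0.60)(0.95) − (-0.20)(-0.20) = 0.5300
  C_12 = −[(-0.15)(0.95) − (-0.20)(0.00)] = 0.1425
  C_13 = (-0.15)(-0.20) − (0.60)(0.00) = 0.0300
  C_21 = −[(-0.20)(0.95) − (-0.35)(-0.20)] = 0.2600
  C_22 = (0.90)(0.95) − (-0.35)(0.00) = 0.8550
  C_23 = −[(0.90)(-0.20) − (-0.20)(0.00)] = 0.1800
  C_31 = (-0.20)(-0.20) − (-0.35)(0.60) = 0.2500
  C_32 = −[(0.90)(-0.20) − (-0.35)(-0.15)] = 0.2325
  C_33 = (0.90)(0.60) − (-0.20)(-0.15) = 0.5100
det(I−A) = Σ_j (I−A)_1j·C_1j = (0.90)(0.5300) + (-0.20)(0.1425) + (-0.35)(0.0300) = 0.4380
adj(I−A) = Cᵀ =
  [ 0.5300   0.2600   0.2500]
  [ 0.1425   0.8550   0.2325]
  [ 0.0300   0.1800   0.5100]
(I − A)⁻¹ = adj(I−A) / det(I−A) ≈
  [   1.2100     0.5936     0.5708]
  [   0.3253     1.9521     0.5308]
  [   0.0685     0.4110     1.1644]
x = (I − A)⁻¹ d = adj(I−A)·d / det(I−A), with det(I−A) = 0.4380:
  x_R = (0.5300·35 + 0.2600·200 + 0.2500·30) / 0.4380 = 78.05 / 0.4380 ≈ 178.196
  x_M = (0.1425·35 + 0.8550·200 + 0.2325·30) / 0.4380 = 182.9625 / 0.4380 ≈ 417.723
  x_A = (0.0300·35 + 0.1800·200 + 0.5100·30) / 0.4380 = 52.35 / 0.4380 ≈ 119.521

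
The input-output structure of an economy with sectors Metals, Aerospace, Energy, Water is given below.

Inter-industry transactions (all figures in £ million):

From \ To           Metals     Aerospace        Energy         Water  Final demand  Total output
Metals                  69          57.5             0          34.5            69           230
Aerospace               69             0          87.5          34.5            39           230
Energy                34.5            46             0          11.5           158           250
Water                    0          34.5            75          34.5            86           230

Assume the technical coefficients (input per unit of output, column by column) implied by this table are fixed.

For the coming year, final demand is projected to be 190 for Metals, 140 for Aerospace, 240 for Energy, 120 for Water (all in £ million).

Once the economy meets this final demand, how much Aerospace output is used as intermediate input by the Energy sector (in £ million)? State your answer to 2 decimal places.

Technical coefficients a_ij = z_ij / X_j:
  a_11 = 69/230 = 0.30, a_21 = 69/230 = 0.30, a_31 = 34.5/230 = 0.15, a_41 = 0/230 = 0.00
  a_12 = 57.5/230 = 0.25, a_22 = 0/230 = 0.00, a_32 = 46/230 = 0.20, a_42 = 34.5/230 = 0.15
  a_13 = 0/250 = 0.00, a_23 = 87.5/250 = 0.35, a_33 = 0/250 = 0.00, a_43 = 75/250 = 0.30
  a_14 = 34.5/230 = 0.15, a_24 = 34.5/230 = 0.15, a_34 = 11.5/230 = 0.05, a_44 = 34.5/230 = 0.15
I − A =
  [   0.70    -0.25     0.00    -0.15]
  [  -0.30     1.00    -0.35    -0.15]
  [  -0.15    -0.20     1.00    -0.05]
  [   0.00    -0.15    -0.30     0.85]
Compute the cofactors C_ij = (−1)^(i+j)·(3×3 minor ij) of I−A; the adjugate is their transpose:
adj(I−A) = Cᵀ =
  [ 0.741375   0.240250   0.138500   0.181375]
  [ 0.301875   0.577750   0.253250   0.170125]
  [ 0.177375   0.159500   0.508750   0.089375]
  [ 0.115875   0.158250   0.224250   0.562875]
det(I−A) = Σ_j (I−A)_1j·C_1j = (0.70)(0.741375) + (-0.25)(0.301875) + (0.00)(0.177375) + (-0.15)(0.115875) = 0.4261125
(I − A)⁻¹ = adj(I−A) / det(I−A) ≈
  [   1.7399     0.5638     0.3250     0.4257]
  [   0.7084     1.3559     0.5943     0.3992]
  [   0.4163     0.3743     1.1939     0.2097]
  [   0.2719     0.3714     0.5263     1.3210]
First solve x = (I − A)⁻¹ d = adj(I−A)·d / det(I−A); in particular x_3 = (0.177375·190 + 0.159500·140 + 0.508750·240 + 0.089375·120) / 0.4261125 = 188.85625 / 0.4261125 ≈ 443.2075.
Intermediate flow from 2 to 3: z_23 = a_23 · x_3 = 0.35 × 188.85625 / 0.4261125 = 66.0996875 / 0.4261125 ≈ 155.12.

z_23 = 155.12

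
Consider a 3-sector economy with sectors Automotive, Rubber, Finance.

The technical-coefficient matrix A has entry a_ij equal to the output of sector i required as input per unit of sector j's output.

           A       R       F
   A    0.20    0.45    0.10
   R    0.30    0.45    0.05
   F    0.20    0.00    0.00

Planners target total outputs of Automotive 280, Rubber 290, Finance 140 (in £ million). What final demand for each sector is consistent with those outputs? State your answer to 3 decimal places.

I − A =
  [   0.80    -0.45    -0.10]
  [  -0.30     0.55    -0.05]
  [  -0.20     0.00     1.00]
d = (I − A) x:
  d_A = (+0.80)·280 + (-0.45)·290 + (-0.10)·140 = 79.500
  d_R = (-0.30)·280 + (+0.55)·290 + (-0.05)·140 = 68.500
  d_F = (-0.20)·280 + (+0.00)·290 + (+1.00)·140 = 84.000

d_A = 79.500, d_R = 68.500, d_F = 84.000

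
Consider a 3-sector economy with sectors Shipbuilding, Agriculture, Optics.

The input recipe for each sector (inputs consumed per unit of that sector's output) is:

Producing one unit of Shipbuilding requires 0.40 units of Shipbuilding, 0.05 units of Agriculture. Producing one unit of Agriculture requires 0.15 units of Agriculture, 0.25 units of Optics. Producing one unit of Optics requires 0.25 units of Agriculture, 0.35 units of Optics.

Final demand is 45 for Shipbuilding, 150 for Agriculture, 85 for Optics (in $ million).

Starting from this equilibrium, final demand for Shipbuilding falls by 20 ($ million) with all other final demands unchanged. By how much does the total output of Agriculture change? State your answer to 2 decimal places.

I − A =
  [   0.60     0.00     0.00]
  [  -0.05     0.85    -0.25]
  [   0.00    -0.25     0.65]
Cofactors of I−A, C_ij = (−1)^(i+j)·(minor ij) (rows/columns in the sector order above):
  C_11 = (0.85)(0.65) − (-0.25)(-0.25) = 0.4900
  C_12 = −[(-0.05)(0.65) − (-0.25)(0.00)] = 0.0325
  C_13 = (-0.05)(-0.25) − (0.85)(0.00) = 0.0125
  C_21 = −[(0.00)(0.65) − (0.00)(-0.25)] = 0.0000
  C_22 = (0.60)(0.65) − (0.00)(0.00) = 0.3900
  C_23 = −[(0.60)(-0.25) − (0.00)(0.00)] = 0.1500
  C_31 = (0.00)(-0.25) − (0.00)(0.85) = 0.0000
  C_32 = −[(0.60)(-0.25) − (0.00)(-0.05)] = 0.1500
  C_33 = (0.60)(0.85) − (0.00)(-0.05) = 0.5100
det(I−A) = Σ_j (I−A)_1j·C_1j = (0.60)(0.4900) + (0.00)(0.0325) + (0.00)(0.0125) = 0.2940
adj(I−A) = Cᵀ =
  [ 0.4900   0.0000   0.0000]
  [ 0.0325   0.3900   0.1500]
  [ 0.0125   0.1500   0.5100]
(I − A)⁻¹ = adj(I−A) / det(I−A) ≈
  [   1.6667     0.0000     0.0000]
  [   0.1105     1.3265     0.5102]
  [   0.0425     0.5102     1.7347]
Δx = (I − A)⁻¹ Δd with Δd having -20 in the Shipbuilding component and 0 elsewhere.
So Δx_A = L_AS · (-20), where L_AS = adj(I−A)_AS / det(I−A) = 0.0325 / 0.2940.
Δx_A = 0.0325 × (-20) / 0.2940 = -0.65 / 0.2940 ≈ -2.21.

Δx_A = -2.21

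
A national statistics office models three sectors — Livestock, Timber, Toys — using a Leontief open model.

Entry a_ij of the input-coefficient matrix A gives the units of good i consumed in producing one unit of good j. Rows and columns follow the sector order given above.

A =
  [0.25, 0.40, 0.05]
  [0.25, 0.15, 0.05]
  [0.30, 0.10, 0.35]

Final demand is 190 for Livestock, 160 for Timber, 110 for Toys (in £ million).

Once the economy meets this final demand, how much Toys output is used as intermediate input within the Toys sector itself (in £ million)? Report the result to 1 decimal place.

z_33 = 154.3

I − A =
  [   0.75    -0.40    -0.05]
  [  -0.25     0.85    -0.05]
  [  -0.30    -0.10     0.65]
Cofactors of I−A, C_ij = (−1)^(i+j)·(minor ij) (rows/columns in the sector order above):
  C_11 = (0.85)(0.65) − (-0.05)(-0.10) = 0.5475
  C_12 = −[(-0.25)(0.65) − (-0.05)(-0.30)] = 0.1775
  C_13 = (-0.25)(-0.10) − (0.85)(-0.30) = 0.2800
  C_21 = −[(-0.40)(0.65) − (-0.05)(-0.10)] = 0.2650
  C_22 = (0.75)(0.65) − (-0.05)(-0.30) = 0.4725
  C_23 = −[(0.75)(-0.10) − (-0.40)(-0.30)] = 0.1950
  C_31 = (-0.40)(-0.05) − (-0.05)(0.85) = 0.0625
  C_32 = −[(0.75)(-0.05) − (-0.05)(-0.25)] = 0.0500
  C_33 = (0.75)(0.85) − (-0.40)(-0.25) = 0.5375
det(I−A) = Σ_j (I−A)_1j·C_1j = (0.75)(0.5475) + (-0.40)(0.1775) + (-0.05)(0.2800) = 0.325625
adj(I−A) = Cᵀ =
  [ 0.5475   0.2650   0.0625]
  [ 0.1775   0.4725   0.0500]
  [ 0.2800   0.1950   0.5375]
(I − A)⁻¹ = adj(I−A) / det(I−A) ≈
  [   1.6814     0.8138     0.1919]
  [   0.5451     1.4511     0.1536]
  [   0.8599     0.5988     1.6507]
First solve x = (I − A)⁻¹ d = adj(I−A)·d / det(I−A); in particular x_3 = (0.2800·190 + 0.1950·160 + 0.5375·110) / 0.325625 = 143.525 / 0.325625 ≈ 440.768.
Intermediate flow from 3 to 3: z_33 = a_33 · x_3 = 0.35 × 143.525 / 0.325625 = 50.23375 / 0.325625 ≈ 154.3.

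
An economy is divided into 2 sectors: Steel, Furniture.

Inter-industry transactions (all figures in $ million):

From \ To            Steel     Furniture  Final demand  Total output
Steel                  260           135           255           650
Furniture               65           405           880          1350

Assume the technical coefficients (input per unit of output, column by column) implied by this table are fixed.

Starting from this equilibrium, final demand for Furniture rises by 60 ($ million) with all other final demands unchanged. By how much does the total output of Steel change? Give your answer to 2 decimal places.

Δx_1 = 14.63

Technical coefficients a_ij = z_ij / X_j:
  a_11 = 260/650 = 0.40, a_21 = 65/650 = 0.10
  a_12 = 135/1350 = 0.10, a_22 = 405/1350 = 0.30
I − A =
  [   0.60    -0.10]
  [  -0.10     0.70]
det(I−A) = (0.60)(0.70) − (-0.10)(-0.10) = 0.4100
adj(I−A) = [[0.70, 0.10], [0.10, 0.60]]
(I − A)⁻¹ = adj(I−A) / det(I−A) ≈
  [   1.7073     0.2439]
  [   0.2439     1.4634]
Δx = (I − A)⁻¹ Δd with Δd having +60 in the Furniture component and 0 elsewhere.
So Δx_1 = L_12 · (+60), where L_12 = adj(I−A)_12 / det(I−A) = 0.10 / 0.4100.
Δx_1 = 0.10 × (+60) / 0.4100 = 6.00 / 0.4100 ≈ 14.63.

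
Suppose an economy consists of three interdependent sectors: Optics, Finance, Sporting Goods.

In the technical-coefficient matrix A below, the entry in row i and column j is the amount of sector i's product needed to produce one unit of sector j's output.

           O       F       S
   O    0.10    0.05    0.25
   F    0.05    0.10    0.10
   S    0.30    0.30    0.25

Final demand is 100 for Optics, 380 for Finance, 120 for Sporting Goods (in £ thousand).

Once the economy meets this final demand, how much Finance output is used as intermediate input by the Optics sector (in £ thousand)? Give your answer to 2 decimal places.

z_FO = 13.33

I − A =
  [   0.90    -0.05    -0.25]
  [  -0.05     0.90    -0.10]
  [  -0.30    -0.30     0.75]
Cofactors of I−A, C_ij = (−1)^(i+j)·(minor ij) (rows/columns in the sector order above):
  C_11 = (0.90)(0.75) − (-0.10)(-0.30) = 0.6450
  C_12 = −[(-0.05)(0.75) − (-0.10)(-0.30)] = 0.0675
  C_13 = (-0.05)(-0.30) − (0.90)(-0.30) = 0.2850
  C_21 = −[(-0.05)(0.75) − (-0.25)(-0.30)] = 0.1125
  C_22 = (0.90)(0.75) − (-0.25)(-0.30) = 0.6000
  C_23 = −[(0.90)(-0.30) − (-0.05)(-0.30)] = 0.2850
  C_31 = (-0.05)(-0.10) − (-0.25)(0.90) = 0.2300
  C_32 = −[(0.90)(-0.10) − (-0.25)(-0.05)] = 0.1025
  C_33 = (0.90)(0.90) − (-0.05)(-0.05) = 0.8075
det(I−A) = Σ_j (I−A)_1j·C_1j = (0.90)(0.6450) + (-0.05)(0.0675) + (-0.25)(0.2850) = 0.505875
adj(I−A) = Cᵀ =
  [ 0.6450   0.1125   0.2300]
  [ 0.0675   0.6000   0.1025]
  [ 0.2850   0.2850   0.8075]
(I − A)⁻¹ = adj(I−A) / det(I−A) ≈
  [   1.2750     0.2224     0.4547]
  [   0.1334     1.1861     0.2026]
  [   0.5634     0.5634     1.5962]
First solve x = (I − A)⁻¹ d = adj(I−A)·d / det(I−A); in particular x_O = (0.6450·100 + 0.1125·380 + 0.2300·120) / 0.505875 = 134.85 / 0.505875 ≈ 266.5678.
Intermediate flow from F to O: z_FO = a_FO · x_O = 0.05 × 134.85 / 0.505875 = 6.7425 / 0.505875 ≈ 13.33.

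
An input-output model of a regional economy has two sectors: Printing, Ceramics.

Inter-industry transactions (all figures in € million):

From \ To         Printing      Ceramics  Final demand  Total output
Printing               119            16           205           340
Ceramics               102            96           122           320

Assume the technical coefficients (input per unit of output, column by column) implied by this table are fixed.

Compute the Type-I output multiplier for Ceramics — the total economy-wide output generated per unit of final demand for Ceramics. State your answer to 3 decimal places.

m_2 = 1.591

Technical coefficients a_ij = z_ij / X_j:
  a_11 = 119/340 = 0.35, a_21 = 102/340 = 0.30
  a_12 = 16/320 = 0.05, a_22 = 96/320 = 0.30
I − A =
  [   0.65    -0.05]
  [  -0.30     0.70]
det(I−A) = (0.65)(0.70) − (-0.05)(-0.30) = 0.4400
adj(I−A) = [[0.70, 0.05], [0.30, 0.65]]
(I − A)⁻¹ = adj(I−A) / det(I−A) ≈
  [   1.5909     0.1136]
  [   0.6818     1.4773]
The output multiplier for sector j is the column-j sum of the Leontief inverse (I − A)⁻¹ = adj(I−A) / det(I−A).
Column 2 of adj(I−A): (0.05, 0.65); det(I−A) = 0.4400.
m_2 = (0.05 + 0.65) / 0.4400 = 0.70 / 0.4400 ≈ 1.591.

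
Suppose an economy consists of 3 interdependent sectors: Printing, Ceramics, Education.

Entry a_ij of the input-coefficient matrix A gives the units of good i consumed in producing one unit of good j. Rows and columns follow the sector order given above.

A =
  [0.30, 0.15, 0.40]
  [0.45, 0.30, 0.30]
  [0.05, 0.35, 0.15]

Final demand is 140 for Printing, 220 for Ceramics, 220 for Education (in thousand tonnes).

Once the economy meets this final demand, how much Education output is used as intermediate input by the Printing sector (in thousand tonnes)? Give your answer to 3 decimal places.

z_EP = 48.201

I − A =
  [   0.70    -0.15    -0.40]
  [  -0.45     0.70    -0.30]
  [  -0.05    -0.35     0.85]
Cofactors of I−A, C_ij = (−1)^(i+j)·(minor ij) (rows/columns in the sector order above):
  C_11 = (0.70)(0.85) − (-0.30)(-0.35) = 0.4900
  C_12 = −[(-0.45)(0.85) − (-0.30)(-0.05)] = 0.3975
  C_13 = (-0.45)(-0.35) − (0.70)(-0.05) = 0.1925
  C_21 = −[(-0.15)(0.85) − (-0.40)(-0.35)] = 0.2675
  C_22 = (0.70)(0.85) − (-0.40)(-0.05) = 0.5750
  C_23 = −[(0.70)(-0.35) − (-0.15)(-0.05)] = 0.2525
  C_31 = (-0.15)(-0.30) − (-0.40)(0.70) = 0.3250
  C_32 = −[(0.70)(-0.30) − (-0.40)(-0.45)] = 0.3900
  C_33 = (0.70)(0.70) − (-0.15)(-0.45) = 0.4225
det(I−A) = Σ_j (I−A)_1j·C_1j = (0.70)(0.4900) + (-0.15)(0.3975) + (-0.40)(0.1925) = 0.206375
adj(I−A) = Cᵀ =
  [ 0.4900   0.2675   0.3250]
  [ 0.3975   0.5750   0.3900]
  [ 0.1925   0.2525   0.4225]
(I − A)⁻¹ = adj(I−A) / det(I−A) ≈
  [   2.3743     1.2962     1.5748]
  [   1.9261     2.7862     1.8898]
  [   0.9328     1.2235     2.0472]
First solve x = (I − A)⁻¹ d = adj(I−A)·d / det(I−A); in particular x_P = (0.4900·140 + 0.2675·220 + 0.3250·220) / 0.206375 = 198.95 / 0.206375 ≈ 964.02180.
Intermediate flow from E to P: z_EP = a_EP · x_P = 0.05 × 198.95 / 0.206375 = 9.9475 / 0.206375 ≈ 48.201.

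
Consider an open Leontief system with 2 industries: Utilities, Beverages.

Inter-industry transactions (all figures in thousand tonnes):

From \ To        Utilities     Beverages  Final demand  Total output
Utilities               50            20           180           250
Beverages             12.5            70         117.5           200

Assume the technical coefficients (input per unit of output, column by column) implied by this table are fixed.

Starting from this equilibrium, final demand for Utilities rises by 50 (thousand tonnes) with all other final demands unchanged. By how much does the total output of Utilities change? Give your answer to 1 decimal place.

Δx_1 = 63.1

Technical coefficients a_ij = z_ij / X_j:
  a_11 = 50/250 = 0.20, a_21 = 12.5/250 = 0.05
  a_12 = 20/200 = 0.10, a_22 = 70/200 = 0.35
I − A =
  [   0.80    -0.10]
  [  -0.05     0.65]
det(I−A) = (0.80)(0.65) − (-0.10)(-0.05) = 0.5150
adj(I−A) = [[0.65, 0.10], [0.05, 0.80]]
(I − A)⁻¹ = adj(I−A) / det(I−A) ≈
  [   1.2621     0.1942]
  [   0.0971     1.5534]
Δx = (I − A)⁻¹ Δd with Δd having +50 in the Utilities component and 0 elsewhere.
So Δx_1 = L_11 · (+50), where L_11 = adj(I−A)_11 / det(I−A) = 0.65 / 0.5150.
Δx_1 = 0.65 × (+50) / 0.5150 = 32.50 / 0.5150 ≈ 63.1.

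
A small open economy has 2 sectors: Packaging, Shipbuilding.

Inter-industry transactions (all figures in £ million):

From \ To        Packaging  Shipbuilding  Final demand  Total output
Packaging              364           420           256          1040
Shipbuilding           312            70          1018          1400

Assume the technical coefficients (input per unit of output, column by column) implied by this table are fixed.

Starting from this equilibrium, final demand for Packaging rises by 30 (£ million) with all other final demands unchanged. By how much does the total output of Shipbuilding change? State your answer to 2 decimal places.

Technical coefficients a_ij = z_ij / X_j:
  a_PP = 364/1040 = 0.35, a_SP = 312/1040 = 0.30
  a_PS = 420/1400 = 0.30, a_SS = 70/1400 = 0.05
I − A =
  [   0.65    -0.30]
  [  -0.30     0.95]
det(I−A) = (0.65)(0.95) − (-0.30)(-0.30) = 0.5275
adj(I−A) = [[0.95, 0.30], [0.30, 0.65]]
(I − A)⁻¹ = adj(I−A) / det(I−A) ≈
  [   1.8009     0.5687]
  [   0.5687     1.2322]
Δx = (I − A)⁻¹ Δd with Δd having +30 in the Packaging component and 0 elsewhere.
So Δx_S = L_SP · (+30), where L_SP = adj(I−A)_SP / det(I−A) = 0.30 / 0.5275.
Δx_S = 0.30 × (+30) / 0.5275 = 9.00 / 0.5275 ≈ 17.06.

Δx_S = 17.06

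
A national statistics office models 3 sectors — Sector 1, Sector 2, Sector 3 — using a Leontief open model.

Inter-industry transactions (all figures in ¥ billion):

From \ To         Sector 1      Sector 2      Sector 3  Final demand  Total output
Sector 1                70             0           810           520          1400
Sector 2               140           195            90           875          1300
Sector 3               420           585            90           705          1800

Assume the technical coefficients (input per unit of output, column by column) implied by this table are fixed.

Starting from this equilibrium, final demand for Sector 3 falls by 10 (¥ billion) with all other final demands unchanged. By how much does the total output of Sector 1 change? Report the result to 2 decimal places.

Technical coefficients a_ij = z_ij / X_j:
  a_11 = 70/1400 = 0.05, a_21 = 140/1400 = 0.10, a_31 = 420/1400 = 0.30
  a_12 = 0/1300 = 0.00, a_22 = 195/1300 = 0.15, a_32 = 585/1300 = 0.45
  a_13 = 810/1800 = 0.45, a_23 = 90/1800 = 0.05, a_33 = 90/1800 = 0.05
I − A =
  [   0.95     0.00    -0.45]
  [  -0.10     0.85    -0.05]
  [  -0.30    -0.45     0.95]
Cofactors of I−A, C_ij = (−1)^(i+j)·(minor ij) (rows/columns in the sector order above):
  C_11 = (0.85)(0.95) − (-0.05)(-0.45) = 0.7850
  C_12 = −[(-0.10)(0.95) − (-0.05)(-0.30)] = 0.1100
  C_13 = (-0.10)(-0.45) − (0.85)(-0.30) = 0.3000
  C_21 = −[(0.00)(0.95) − (-0.45)(-0.45)] = 0.2025
  C_22 = (0.95)(0.95) − (-0.45)(-0.30) = 0.7675
  C_23 = −[(0.95)(-0.45) − (0.00)(-0.30)] = 0.4275
  C_31 = (0.00)(-0.05) − (-0.45)(0.85) = 0.3825
  C_32 = −[(0.95)(-0.05) − (-0.45)(-0.10)] = 0.0925
  C_33 = (0.95)(0.85) − (0.00)(-0.10) = 0.8075
det(I−A) = Σ_j (I−A)_1j·C_1j = (0.95)(0.7850) + (0.00)(0.1100) + (-0.45)(0.3000) = 0.61075
adj(I−A) = Cᵀ =
  [ 0.7850   0.2025   0.3825]
  [ 0.1100   0.7675   0.0925]
  [ 0.3000   0.4275   0.8075]
(I − A)⁻¹ = adj(I−A) / det(I−A) ≈
  [   1.2853     0.3316     0.6263]
  [   0.1801     1.2567     0.1515]
  [   0.4912     0.7000     1.3221]
Δx = (I − A)⁻¹ Δd with Δd having -10 in the Sector 3 component and 0 elsewhere.
So Δx_1 = L_13 · (-10), where L_13 = adj(I−A)_13 / det(I−A) = 0.3825 / 0.61075.
Δx_1 = 0.3825 × (-10) / 0.61075 = -3.825 / 0.61075 ≈ -6.26.

Δx_1 = -6.26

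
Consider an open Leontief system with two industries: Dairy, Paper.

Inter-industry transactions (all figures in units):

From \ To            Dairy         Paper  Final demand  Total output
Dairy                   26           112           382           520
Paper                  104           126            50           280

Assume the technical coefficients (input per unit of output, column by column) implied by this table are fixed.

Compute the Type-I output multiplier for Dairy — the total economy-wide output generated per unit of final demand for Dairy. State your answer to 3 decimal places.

Technical coefficients a_ij = z_ij / X_j:
  a_DD = 26/520 = 0.05, a_PD = 104/520 = 0.20
  a_DP = 112/280 = 0.40, a_PP = 126/280 = 0.45
I − A =
  [   0.95    -0.40]
  [  -0.20     0.55]
det(I−A) = (0.95)(0.55) − (-0.40)(-0.20) = 0.4425
adj(I−A) = [[0.55, 0.40], [0.20, 0.95]]
(I − A)⁻¹ = adj(I−A) / det(I−A) ≈
  [   1.2429     0.9040]
  [   0.4520     2.1469]
The output multiplier for sector j is the column-j sum of the Leontief inverse (I − A)⁻¹ = adj(I−A) / det(I−A).
Column D of adj(I−A): (0.55, 0.20); det(I−A) = 0.4425.
m_D = (0.55 + 0.20) / 0.4425 = 0.75 / 0.4425 ≈ 1.695.

m_D = 1.695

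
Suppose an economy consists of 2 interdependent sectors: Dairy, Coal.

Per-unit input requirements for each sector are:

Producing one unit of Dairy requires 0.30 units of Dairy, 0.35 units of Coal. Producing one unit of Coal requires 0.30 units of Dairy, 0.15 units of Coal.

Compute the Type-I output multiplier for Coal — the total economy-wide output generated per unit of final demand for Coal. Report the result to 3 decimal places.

I − A =
  [   0.70    -0.30]
  [  -0.35     0.85]
det(I−A) = (0.70)(0.85) − (-0.30)(-0.35) = 0.4900
adj(I−A) = [[0.85, 0.30], [0.35, 0.70]]
(I − A)⁻¹ = adj(I−A) / det(I−A) ≈
  [   1.7347     0.6122]
  [   0.7143     1.4286]
The output multiplier for sector j is the column-j sum of the Leontief inverse (I − A)⁻¹ = adj(I−A) / det(I−A).
Column C of adj(I−A): (0.30, 0.70); det(I−A) = 0.4900.
m_C = (0.30 + 0.70) / 0.4900 = 1.00 / 0.4900 ≈ 2.041.

m_C = 2.041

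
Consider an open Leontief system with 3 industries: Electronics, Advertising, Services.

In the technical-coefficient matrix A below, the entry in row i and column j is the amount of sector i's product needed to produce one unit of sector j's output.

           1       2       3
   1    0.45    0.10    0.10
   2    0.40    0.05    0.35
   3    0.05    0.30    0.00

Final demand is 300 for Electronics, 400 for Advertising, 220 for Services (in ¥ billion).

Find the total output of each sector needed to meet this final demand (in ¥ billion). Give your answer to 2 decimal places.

I − A =
  [   0.55    -0.10    -0.10]
  [  -0.40     0.95    -0.35]
  [  -0.05    -0.30     1.00]
Cofactors of I−A, C_ij = (−1)^(i+j)·(minor ij) (rows/columns in the sector order above):
  C_11 = (0.95)(1.00) − (-0.35)(-0.30) = 0.8450
  C_12 = −[(-0.40)(1.00) − (-0.35)(-0.05)] = 0.4175
  C_13 = (-0.40)(-0.30) − (0.95)(-0.05) = 0.1675
  C_21 = −[(-0.10)(1.00) − (-0.10)(-0.30)] = 0.1300
  C_22 = (0.55)(1.00) − (-0.10)(-0.05) = 0.5450
  C_23 = −[(0.55)(-0.30) − (-0.10)(-0.05)] = 0.1700
  C_31 = (-0.10)(-0.35) − (-0.10)(0.95) = 0.1300
  C_32 = −[(0.55)(-0.35) − (-0.10)(-0.40)] = 0.2325
  C_33 = (0.55)(0.95) − (-0.10)(-0.40) = 0.4825
det(I−A) = Σ_j (I−A)_1j·C_1j = (0.55)(0.8450) + (-0.10)(0.4175) + (-0.10)(0.1675) = 0.40625
adj(I−A) = Cᵀ =
  [ 0.8450   0.1300   0.1300]
  [ 0.4175   0.5450   0.2325]
  [ 0.1675   0.1700   0.4825]
(I − A)⁻¹ = adj(I−A) / det(I−A) ≈
  [   2.0800     0.3200     0.3200]
  [   1.0277     1.3415     0.5723]
  [   0.4123     0.4185     1.1877]
x = (I − A)⁻¹ d = adj(I−A)·d / det(I−A), with det(I−A) = 0.40625:
  x_1 = (0.8450·300 + 0.1300·400 + 0.1300·220) / 0.40625 = 334.10 / 0.40625 = 822.40
  x_2 = (0.4175·300 + 0.5450·400 + 0.2325·220) / 0.40625 = 394.40 / 0.40625 ≈ 970.83
  x_3 = (0.1675·300 + 0.1700·400 + 0.4825·220) / 0.40625 = 224.40 / 0.40625 ≈ 552.37

x_1 = 822.40, x_2 = 970.83, x_3 = 552.37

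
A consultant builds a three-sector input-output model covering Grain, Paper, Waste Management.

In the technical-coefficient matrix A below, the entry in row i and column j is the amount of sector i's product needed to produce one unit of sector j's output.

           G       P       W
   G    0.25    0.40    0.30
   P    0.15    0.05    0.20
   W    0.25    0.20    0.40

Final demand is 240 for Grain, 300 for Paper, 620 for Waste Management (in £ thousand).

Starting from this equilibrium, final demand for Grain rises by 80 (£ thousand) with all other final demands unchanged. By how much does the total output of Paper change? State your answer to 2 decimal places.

I − A =
  [   0.75    -0.40    -0.30]
  [  -0.15     0.95    -0.20]
  [  -0.25    -0.20     0.60]
Cofactors of I−A, C_ij = (−1)^(i+j)·(minor ij) (rows/columns in the sector order above):
  C_11 = (0.95)(0.60) − (-0.20)(-0.20) = 0.5300
  C_12 = −[(-0.15)(0.60) − (-0.20)(-0.25)] = 0.1400
  C_13 = (-0.15)(-0.20) − (0.95)(-0.25) = 0.2675
  C_21 = −[(-0.40)(0.60) − (-0.30)(-0.20)] = 0.3000
  C_22 = (0.75)(0.60) − (-0.30)(-0.25) = 0.3750
  C_23 = −[(0.75)(-0.20) − (-0.40)(-0.25)] = 0.2500
  C_31 = (-0.40)(-0.20) − (-0.30)(0.95) = 0.3650
  C_32 = −[(0.75)(-0.20) − (-0.30)(-0.15)] = 0.1950
  C_33 = (0.75)(0.95) − (-0.40)(-0.15) = 0.6525
det(I−A) = Σ_j (I−A)_1j·C_1j = (0.75)(0.5300) + (-0.40)(0.1400) + (-0.30)(0.2675) = 0.26125
adj(I−A) = Cᵀ =
  [ 0.5300   0.3000   0.3650]
  [ 0.1400   0.3750   0.1950]
  [ 0.2675   0.2500   0.6525]
(I − A)⁻¹ = adj(I−A) / det(I−A) ≈
  [   2.0287     1.1483     1.3971]
  [   0.5359     1.4354     0.7464]
  [   1.0239     0.9569     2.4976]
Δx = (I − A)⁻¹ Δd with Δd having +80 in the Grain component and 0 elsewhere.
So Δx_P = L_PG · (+80), where L_PG = adj(I−A)_PG / det(I−A) = 0.1400 / 0.26125.
Δx_P = 0.1400 × (+80) / 0.26125 = 11.20 / 0.26125 ≈ 42.87.

Δx_P = 42.87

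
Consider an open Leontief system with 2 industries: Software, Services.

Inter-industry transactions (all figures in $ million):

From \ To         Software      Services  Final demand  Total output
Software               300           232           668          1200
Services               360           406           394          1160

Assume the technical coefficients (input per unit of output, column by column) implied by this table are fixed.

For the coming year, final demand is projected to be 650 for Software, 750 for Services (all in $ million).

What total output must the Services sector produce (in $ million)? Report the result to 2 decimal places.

Technical coefficients a_ij = z_ij / X_j:
  a_11 = 300/1200 = 0.25, a_21 = 360/1200 = 0.30
  a_12 = 232/1160 = 0.20, a_22 = 406/1160 = 0.35
I − A =
  [   0.75    -0.20]
  [  -0.30     0.65]
det(I−A) = (0.75)(0.65) − (-0.20)(-0.30) = 0.4275
adj(I−A) = [[0.65, 0.20], [0.30, 0.75]]
(I − A)⁻¹ = adj(I−A) / det(I−A) ≈
  [   1.5205     0.4678]
  [   0.7018     1.7544]
x = (I − A)⁻¹ d = adj(I−A)·d / det(I−A), with det(I−A) = 0.4275:
  x_1 = (0.65·650 + 0.20·750) / 0.4275 = 572.50 / 0.4275 ≈ 1339.18
  x_2 = (0.30·650 + 0.75·750) / 0.4275 = 757.50 / 0.4275 ≈ 1771.93

x_2 = 1771.93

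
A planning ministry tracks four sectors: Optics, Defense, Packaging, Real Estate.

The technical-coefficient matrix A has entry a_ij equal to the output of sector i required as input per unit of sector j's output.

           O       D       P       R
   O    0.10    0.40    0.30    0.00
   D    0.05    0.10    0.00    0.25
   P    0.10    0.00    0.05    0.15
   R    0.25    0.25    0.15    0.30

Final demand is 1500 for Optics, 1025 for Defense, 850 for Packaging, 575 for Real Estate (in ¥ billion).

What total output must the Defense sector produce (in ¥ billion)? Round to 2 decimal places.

I − A =
  [   0.90    -0.40    -0.30     0.00]
  [  -0.05     0.90     0.00    -0.25]
  [  -0.10     0.00     0.95    -0.15]
  [  -0.25    -0.25    -0.15     0.70]
Compute the cofactors C_ij = (−1)^(i+j)·(3×3 minor ij) of I−A; the adjugate is their transpose:
adj(I−A) = Cᵀ =
  [ 0.518875   0.268250   0.185250   0.135500]
  [ 0.095250   0.546000   0.063000   0.208500]
  [ 0.092375   0.076750   0.471750   0.128500]
  [ 0.239125   0.307250   0.189750   0.723500]
det(I−A) = Σ_j (I−A)_1j·C_1j = (0.90)(0.518875) + (-0.40)(0.095250) + (-0.30)(0.092375) + (0.00)(0.239125) = 0.401175
(I − A)⁻¹ = adj(I−A) / det(I−A) ≈
  [   1.2934     0.6687     0.4618     0.3378]
  [   0.2374     1.3610     0.1570     0.5197]
  [   0.2303     0.1913     1.1759     0.3203]
  [   0.5961     0.7659     0.4730     1.8035]
x = (I − A)⁻¹ d = adj(I−A)·d / det(I−A), with det(I−A) = 0.401175:
  x_O = (0.518875·1500 + 0.268250·1025 + 0.185250·850 + 0.135500·575) / 0.401175 = 1288.64375 / 0.401175 ≈ 3212.17
  x_D = (0.095250·1500 + 0.546000·1025 + 0.063000·850 + 0.208500·575) / 0.401175 = 875.9625 / 0.401175 ≈ 2183.49
  x_P = (0.092375·1500 + 0.076750·1025 + 0.471750·850 + 0.128500·575) / 0.401175 = 692.10625 / 0.401175 ≈ 1725.20
  x_R = (0.239125·1500 + 0.307250·1025 + 0.189750·850 + 0.723500·575) / 0.401175 = 1250.91875 / 0.401175 ≈ 3118.14

x_D = 2183.49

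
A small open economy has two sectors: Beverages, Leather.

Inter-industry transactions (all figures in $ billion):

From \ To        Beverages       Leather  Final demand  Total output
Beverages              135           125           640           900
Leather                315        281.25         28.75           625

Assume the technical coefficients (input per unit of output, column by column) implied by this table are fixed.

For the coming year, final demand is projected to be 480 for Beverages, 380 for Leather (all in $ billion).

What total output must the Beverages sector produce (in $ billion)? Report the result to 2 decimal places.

Technical coefficients a_ij = z_ij / X_j:
  a_BB = 135/900 = 0.15, a_LB = 315/900 = 0.35
  a_BL = 125/625 = 0.20, a_LL = 281.25/625 = 0.45
I − A =
  [   0.85    -0.20]
  [  -0.35     0.55]
det(I−A) = (0.85)(0.55) − (-0.20)(-0.35) = 0.3975
adj(I−A) = [[0.55, 0.20], [0.35, 0.85]]
(I − A)⁻¹ = adj(I−A) / det(I−A) ≈
  [   1.3836     0.5031]
  [   0.8805     2.1384]
x = (I − A)⁻¹ d = adj(I−A)·d / det(I−A), with det(I−A) = 0.3975:
  x_B = (0.55·480 + 0.20·380) / 0.3975 = 340.00 / 0.3975 ≈ 855.35
  x_L = (0.35·480 + 0.85·380) / 0.3975 = 491.00 / 0.3975 ≈ 1235.22

x_B = 855.35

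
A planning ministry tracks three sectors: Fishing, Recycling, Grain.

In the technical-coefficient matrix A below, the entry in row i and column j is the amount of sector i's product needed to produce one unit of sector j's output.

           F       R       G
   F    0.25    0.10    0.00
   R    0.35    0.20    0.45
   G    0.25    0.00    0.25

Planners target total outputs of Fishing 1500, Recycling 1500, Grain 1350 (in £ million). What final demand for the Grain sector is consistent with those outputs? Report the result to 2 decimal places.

d_G = 637.50

I − A =
  [   0.75    -0.10     0.00]
  [  -0.35     0.80    -0.45]
  [  -0.25     0.00     0.75]
d = (I − A) x:
  d_F = (+0.75)·1500 + (-0.10)·1500 + (+0.00)·1350 = 975.00
  d_R = (-0.35)·1500 + (+0.80)·1500 + (-0.45)·1350 = 67.50
  d_G = (-0.25)·1500 + (+0.00)·1500 + (+0.75)·1350 = 637.50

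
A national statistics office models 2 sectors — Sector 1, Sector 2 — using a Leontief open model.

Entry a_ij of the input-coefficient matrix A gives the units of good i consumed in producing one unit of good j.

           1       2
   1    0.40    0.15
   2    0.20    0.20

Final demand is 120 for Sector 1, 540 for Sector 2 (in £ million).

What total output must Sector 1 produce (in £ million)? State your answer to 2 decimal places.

x_1 = 393.33

I − A =
  [   0.60    -0.15]
  [  -0.20     0.80]
det(I−A) = (0.60)(0.80) − (-0.15)(-0.20) = 0.4500
adj(I−A) = [[0.80, 0.15], [0.20, 0.60]]
(I − A)⁻¹ = adj(I−A) / det(I−A) ≈
  [   1.7778     0.3333]
  [   0.4444     1.3333]
x = (I − A)⁻¹ d = adj(I−A)·d / det(I−A), with det(I−A) = 0.4500:
  x_1 = (0.80·120 + 0.15·540) / 0.4500 = 177.00 / 0.4500 ≈ 393.33
  x_2 = (0.20·120 + 0.60·540) / 0.4500 = 348.00 / 0.4500 ≈ 773.33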